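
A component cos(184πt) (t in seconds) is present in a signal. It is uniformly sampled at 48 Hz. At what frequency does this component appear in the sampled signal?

ω = 184π rad/s → f = ω/(2π) = 92 Hz.
92 Hz mod fs = 44 Hz.
44 Hz > fs/2 = 24 Hz, folds to fs − 44 Hz = 4 Hz.

4 Hz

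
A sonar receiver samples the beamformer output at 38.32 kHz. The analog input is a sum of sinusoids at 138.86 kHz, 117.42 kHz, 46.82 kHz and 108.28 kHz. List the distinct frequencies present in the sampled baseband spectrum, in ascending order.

fs/2 = 19.16 kHz.
138.86 kHz mod fs = 23.9 kHz.
23.9 kHz > fs/2 = 19.16 kHz, folds to fs − 23.9 kHz = 14.42 kHz.
117.42 kHz mod fs = 2.46 kHz.
2.46 kHz ≤ fs/2 = 19.16 kHz, appears at 2.46 kHz.
46.82 kHz mod fs = 8.5 kHz.
8.5 kHz ≤ fs/2 = 19.16 kHz, appears at 8.5 kHz.
108.28 kHz mod fs = 31.64 kHz.
31.64 kHz > fs/2 = 19.16 kHz, folds to fs − 31.64 kHz = 6.68 kHz.
Distinct values: {2.46 kHz, 6.68 kHz, 8.5 kHz, 14.42 kHz}.

2.46 kHz, 6.68 kHz, 8.5 kHz, 14.42 kHz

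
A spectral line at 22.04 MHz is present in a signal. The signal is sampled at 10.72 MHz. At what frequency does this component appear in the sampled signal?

22.04 MHz mod fs = 0.6 MHz.
0.6 MHz ≤ fs/2 = 5.36 MHz, appears at 0.6 MHz.

0.6 MHz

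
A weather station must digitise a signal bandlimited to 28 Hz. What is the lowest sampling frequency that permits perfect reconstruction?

56 Hz

Nyquist rate = 2 × 28 Hz = 56 Hz.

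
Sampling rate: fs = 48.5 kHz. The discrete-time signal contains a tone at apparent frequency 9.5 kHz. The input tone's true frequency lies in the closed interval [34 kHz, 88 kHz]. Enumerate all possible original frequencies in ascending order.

Frequencies that alias to 9.5 kHz are k·fs ± 9.5 kHz for integer k ≥ 0.
k=0: 9.5 kHz.
k=1: 39 kHz, 58 kHz.
k=2: 87.5 kHz, 106.5 kHz.
k=3: 136 kHz, 155 kHz.
Within [34 kHz, 88 kHz]: 39 kHz, 58 kHz, 87.5 kHz.

39 kHz, 58 kHz, 87.5 kHz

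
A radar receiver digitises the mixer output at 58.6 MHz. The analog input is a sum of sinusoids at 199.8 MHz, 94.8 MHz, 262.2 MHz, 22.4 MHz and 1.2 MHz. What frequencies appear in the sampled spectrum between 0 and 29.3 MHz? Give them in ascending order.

fs/2 = 29.3 MHz.
199.8 MHz mod fs = 24 MHz.
24 MHz ≤ fs/2 = 29.3 MHz, appears at 24 MHz.
94.8 MHz mod fs = 36.2 MHz.
36.2 MHz > fs/2 = 29.3 MHz, folds to fs − 36.2 MHz = 22.4 MHz.
262.2 MHz mod fs = 27.8 MHz.
27.8 MHz ≤ fs/2 = 29.3 MHz, appears at 27.8 MHz.
22.4 MHz ≤ fs/2 = 29.3 MHz, passes unchanged.
1.2 MHz ≤ fs/2 = 29.3 MHz, passes unchanged.
Distinct values: {1.2 MHz, 22.4 MHz, 24 MHz, 27.8 MHz}.

1.2 MHz, 22.4 MHz, 24 MHz, 27.8 MHz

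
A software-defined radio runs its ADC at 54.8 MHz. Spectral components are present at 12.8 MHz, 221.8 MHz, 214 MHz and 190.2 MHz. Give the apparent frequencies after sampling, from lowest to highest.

fs/2 = 27.4 MHz.
12.8 MHz ≤ fs/2 = 27.4 MHz, passes unchanged.
221.8 MHz mod fs = 2.6 MHz.
2.6 MHz ≤ fs/2 = 27.4 MHz, appears at 2.6 MHz.
214 MHz mod fs = 49.6 MHz.
49.6 MHz > fs/2 = 27.4 MHz, folds to fs − 49.6 MHz = 5.2 MHz.
190.2 MHz mod fs = 25.8 MHz.
25.8 MHz ≤ fs/2 = 27.4 MHz, appears at 25.8 MHz.
Distinct values: {2.6 MHz, 5.2 MHz, 12.8 MHz, 25.8 MHz}.

2.6 MHz, 5.2 MHz, 12.8 MHz, 25.8 MHz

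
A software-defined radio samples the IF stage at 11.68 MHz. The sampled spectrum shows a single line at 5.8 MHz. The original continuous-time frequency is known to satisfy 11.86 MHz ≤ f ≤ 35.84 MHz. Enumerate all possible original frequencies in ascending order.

Frequencies that alias to 5.8 MHz are k·fs ± 5.8 MHz for integer k ≥ 0.
k=0: 5.8 MHz.
k=1: 5.88 MHz, 17.48 MHz.
k=2: 17.56 MHz, 29.16 MHz.
k=3: 29.24 MHz, 40.84 MHz.
k=4: 40.92 MHz, 52.52 MHz.
Within [11.86 MHz, 35.84 MHz]: 17.48 MHz, 17.56 MHz, 29.16 MHz, 29.24 MHz.

17.48 MHz, 17.56 MHz, 29.16 MHz, 29.24 MHz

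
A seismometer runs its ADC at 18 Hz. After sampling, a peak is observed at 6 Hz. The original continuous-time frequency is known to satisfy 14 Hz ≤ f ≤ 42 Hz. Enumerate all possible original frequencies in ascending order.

Frequencies that alias to 6 Hz are k·fs ± 6 Hz for integer k ≥ 0.
k=0: 6 Hz.
k=1: 12 Hz, 24 Hz.
k=2: 30 Hz, 42 Hz.
k=3: 48 Hz, 60 Hz.
Within [14 Hz, 42 Hz]: 24 Hz, 30 Hz, 42 Hz.

24 Hz, 30 Hz, 42 Hz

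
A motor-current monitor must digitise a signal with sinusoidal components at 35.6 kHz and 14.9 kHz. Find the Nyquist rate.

71.2 kHz

Highest-frequency component: 35.6 kHz.
Nyquist rate = 2 × 35.6 kHz = 71.2 kHz.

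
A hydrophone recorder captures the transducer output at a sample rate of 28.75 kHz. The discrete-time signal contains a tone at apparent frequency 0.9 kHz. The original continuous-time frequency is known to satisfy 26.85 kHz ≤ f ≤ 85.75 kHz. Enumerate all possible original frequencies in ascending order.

Frequencies that alias to 0.9 kHz are k·fs ± 0.9 kHz for integer k ≥ 0.
k=0: 0.9 kHz.
k=1: 27.85 kHz, 29.65 kHz.
k=2: 56.6 kHz, 58.4 kHz.
k=3: 85.35 kHz, 87.15 kHz.
k=4: 114.1 kHz, 115.9 kHz.
Within [26.85 kHz, 85.75 kHz]: 27.85 kHz, 29.65 kHz, 56.6 kHz, 58.4 kHz, 85.35 kHz.

27.85 kHz, 29.65 kHz, 56.6 kHz, 58.4 kHz, 85.35 kHz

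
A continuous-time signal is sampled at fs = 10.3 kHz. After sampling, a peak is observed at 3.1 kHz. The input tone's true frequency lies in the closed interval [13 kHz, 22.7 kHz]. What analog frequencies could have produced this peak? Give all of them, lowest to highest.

Frequencies that alias to 3.1 kHz are k·fs ± 3.1 kHz for integer k ≥ 0.
k=0: 3.1 kHz.
k=1: 7.2 kHz, 13.4 kHz.
k=2: 17.5 kHz, 23.7 kHz.
k=3: 27.8 kHz, 34 kHz.
Within [13 kHz, 22.7 kHz]: 13.4 kHz, 17.5 kHz.

13.4 kHz, 17.5 kHz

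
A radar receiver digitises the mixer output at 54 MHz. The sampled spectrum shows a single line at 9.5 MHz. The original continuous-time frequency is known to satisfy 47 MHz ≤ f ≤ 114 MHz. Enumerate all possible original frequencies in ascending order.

Frequencies that alias to 9.5 MHz are k·fs ± 9.5 MHz for integer k ≥ 0.
k=0: 9.5 MHz.
k=1: 44.5 MHz, 63.5 MHz.
k=2: 98.5 MHz, 117.5 MHz.
k=3: 152.5 MHz, 171.5 MHz.
Within [47 MHz, 114 MHz]: 63.5 MHz, 98.5 MHz.

63.5 MHz, 98.5 MHz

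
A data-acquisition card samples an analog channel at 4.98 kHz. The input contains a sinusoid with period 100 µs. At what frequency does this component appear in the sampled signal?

T = 100 µs → f = 1/T = 10 kHz.
10 kHz mod fs = 0.04 kHz.
0.04 kHz ≤ fs/2 = 2.49 kHz, appears at 0.04 kHz.

0.04 kHz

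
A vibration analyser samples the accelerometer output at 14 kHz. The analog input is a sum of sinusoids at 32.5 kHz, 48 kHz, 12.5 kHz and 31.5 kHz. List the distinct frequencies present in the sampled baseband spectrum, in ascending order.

1.5 kHz, 3.5 kHz, 4.5 kHz, 6 kHz

fs/2 = 7 kHz.
32.5 kHz mod fs = 4.5 kHz.
4.5 kHz ≤ fs/2 = 7 kHz, appears at 4.5 kHz.
48 kHz mod fs = 6 kHz.
6 kHz ≤ fs/2 = 7 kHz, appears at 6 kHz.
12.5 kHz > fs/2 = 7 kHz, folds to fs − 12.5 kHz = 1.5 kHz.
31.5 kHz mod fs = 3.5 kHz.
3.5 kHz ≤ fs/2 = 7 kHz, appears at 3.5 kHz.
Distinct values: {1.5 kHz, 3.5 kHz, 4.5 kHz, 6 kHz}.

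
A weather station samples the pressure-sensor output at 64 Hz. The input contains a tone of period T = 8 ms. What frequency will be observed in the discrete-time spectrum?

T = 8 ms → f = 1/T = 125 Hz.
125 Hz mod fs = 61 Hz.
61 Hz > fs/2 = 32 Hz, folds to fs − 61 Hz = 3 Hz.

3 Hz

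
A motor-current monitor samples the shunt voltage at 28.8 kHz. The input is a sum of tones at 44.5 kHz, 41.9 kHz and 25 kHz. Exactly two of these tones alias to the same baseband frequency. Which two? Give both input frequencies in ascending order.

fs/2 = 14.4 kHz.
44.5 kHz mod fs = 15.7 kHz.
15.7 kHz > fs/2 = 14.4 kHz, folds to fs − 15.7 kHz = 13.1 kHz.
41.9 kHz mod fs = 13.1 kHz.
13.1 kHz ≤ fs/2 = 14.4 kHz, appears at 13.1 kHz.
25 kHz > fs/2 = 14.4 kHz, folds to fs − 25 kHz = 3.8 kHz.
41.9 kHz and 44.5 kHz both map to 13.1 kHz.

41.9 kHz, 44.5 kHz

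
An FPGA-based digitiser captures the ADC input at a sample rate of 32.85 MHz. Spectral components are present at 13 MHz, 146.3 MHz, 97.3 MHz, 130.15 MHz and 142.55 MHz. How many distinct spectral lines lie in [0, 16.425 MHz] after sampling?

fs/2 = 16.425 MHz.
13 MHz ≤ fs/2 = 16.425 MHz, passes unchanged.
146.3 MHz mod fs = 14.9 MHz.
14.9 MHz ≤ fs/2 = 16.425 MHz, appears at 14.9 MHz.
97.3 MHz mod fs = 31.6 MHz.
31.6 MHz > fs/2 = 16.425 MHz, folds to fs − 31.6 MHz = 1.25 MHz.
130.15 MHz mod fs = 31.6 MHz.
31.6 MHz > fs/2 = 16.425 MHz, folds to fs − 31.6 MHz = 1.25 MHz.
142.55 MHz mod fs = 11.15 MHz.
11.15 MHz ≤ fs/2 = 16.425 MHz, appears at 11.15 MHz.
Distinct values: {1.25 MHz, 11.15 MHz, 13 MHz, 14.9 MHz} → 4.

4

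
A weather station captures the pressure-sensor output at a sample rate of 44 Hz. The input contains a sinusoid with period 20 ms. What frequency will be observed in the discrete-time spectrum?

T = 20 ms → f = 1/T = 50 Hz.
50 Hz mod fs = 6 Hz.
6 Hz ≤ fs/2 = 22 Hz, appears at 6 Hz.

6 Hz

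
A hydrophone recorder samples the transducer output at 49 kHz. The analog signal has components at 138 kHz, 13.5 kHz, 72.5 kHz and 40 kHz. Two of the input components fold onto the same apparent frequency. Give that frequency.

fs/2 = 24.5 kHz.
138 kHz mod fs = 40 kHz.
40 kHz > fs/2 = 24.5 kHz, folds to fs − 40 kHz = 9 kHz.
13.5 kHz ≤ fs/2 = 24.5 kHz, passes unchanged.
72.5 kHz mod fs = 23.5 kHz.
23.5 kHz ≤ fs/2 = 24.5 kHz, appears at 23.5 kHz.
40 kHz > fs/2 = 24.5 kHz, folds to fs − 40 kHz = 9 kHz.
40 kHz and 138 kHz both map to 9 kHz.

9 kHz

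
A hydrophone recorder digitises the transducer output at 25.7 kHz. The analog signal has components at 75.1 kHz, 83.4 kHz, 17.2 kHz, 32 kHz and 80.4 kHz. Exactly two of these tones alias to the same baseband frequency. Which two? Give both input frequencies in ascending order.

fs/2 = 12.85 kHz.
75.1 kHz mod fs = 23.7 kHz.
23.7 kHz > fs/2 = 12.85 kHz, folds to fs − 23.7 kHz = 2 kHz.
83.4 kHz mod fs = 6.3 kHz.
6.3 kHz ≤ fs/2 = 12.85 kHz, appears at 6.3 kHz.
17.2 kHz > fs/2 = 12.85 kHz, folds to fs − 17.2 kHz = 8.5 kHz.
32 kHz mod fs = 6.3 kHz.
6.3 kHz ≤ fs/2 = 12.85 kHz, appears at 6.3 kHz.
80.4 kHz mod fs = 3.3 kHz.
3.3 kHz ≤ fs/2 = 12.85 kHz, appears at 3.3 kHz.
32 kHz and 83.4 kHz both map to 6.3 kHz.

32 kHz, 83.4 kHz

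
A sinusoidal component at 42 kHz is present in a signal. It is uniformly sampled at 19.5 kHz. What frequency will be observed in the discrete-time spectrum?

3 kHz

42 kHz mod fs = 3 kHz.
3 kHz ≤ fs/2 = 9.75 kHz, appears at 3 kHz.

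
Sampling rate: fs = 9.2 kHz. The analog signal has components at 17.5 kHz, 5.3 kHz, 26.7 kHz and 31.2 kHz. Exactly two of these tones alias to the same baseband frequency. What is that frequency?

0.9 kHz

fs/2 = 4.6 kHz.
17.5 kHz mod fs = 8.3 kHz.
8.3 kHz > fs/2 = 4.6 kHz, folds to fs − 8.3 kHz = 0.9 kHz.
5.3 kHz > fs/2 = 4.6 kHz, folds to fs − 5.3 kHz = 3.9 kHz.
26.7 kHz mod fs = 8.3 kHz.
8.3 kHz > fs/2 = 4.6 kHz, folds to fs − 8.3 kHz = 0.9 kHz.
31.2 kHz mod fs = 3.6 kHz.
3.6 kHz ≤ fs/2 = 4.6 kHz, appears at 3.6 kHz.
17.5 kHz and 26.7 kHz both map to 0.9 kHz.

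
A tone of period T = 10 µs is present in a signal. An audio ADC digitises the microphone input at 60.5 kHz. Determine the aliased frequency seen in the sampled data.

21 kHz

T = 10 µs → f = 1/T = 100 kHz.
100 kHz mod fs = 39.5 kHz.
39.5 kHz > fs/2 = 30.25 kHz, folds to fs − 39.5 kHz = 21 kHz.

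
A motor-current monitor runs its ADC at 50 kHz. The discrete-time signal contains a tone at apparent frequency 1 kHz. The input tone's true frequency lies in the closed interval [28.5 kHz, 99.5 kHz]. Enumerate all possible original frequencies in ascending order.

Frequencies that alias to 1 kHz are k·fs ± 1 kHz for integer k ≥ 0.
k=0: 1 kHz.
k=1: 49 kHz, 51 kHz.
k=2: 99 kHz, 101 kHz.
k=3: 149 kHz, 151 kHz.
Within [28.5 kHz, 99.5 kHz]: 49 kHz, 51 kHz, 99 kHz.

49 kHz, 51 kHz, 99 kHz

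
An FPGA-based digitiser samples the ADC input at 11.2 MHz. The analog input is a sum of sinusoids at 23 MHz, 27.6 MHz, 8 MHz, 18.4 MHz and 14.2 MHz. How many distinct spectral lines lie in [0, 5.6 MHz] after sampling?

fs/2 = 5.6 MHz.
23 MHz mod fs = 0.6 MHz.
0.6 MHz ≤ fs/2 = 5.6 MHz, appears at 0.6 MHz.
27.6 MHz mod fs = 5.2 MHz.
5.2 MHz ≤ fs/2 = 5.6 MHz, appears at 5.2 MHz.
8 MHz > fs/2 = 5.6 MHz, folds to fs − 8 MHz = 3.2 MHz.
18.4 MHz mod fs = 7.2 MHz.
7.2 MHz > fs/2 = 5.6 MHz, folds to fs − 7.2 MHz = 4 MHz.
14.2 MHz mod fs = 3 MHz.
3 MHz ≤ fs/2 = 5.6 MHz, appears at 3 MHz.
Distinct values: {0.6 MHz, 3 MHz, 3.2 MHz, 4 MHz, 5.2 MHz} → 5.

5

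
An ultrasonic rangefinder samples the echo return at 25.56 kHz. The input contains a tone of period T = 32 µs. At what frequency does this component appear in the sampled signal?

T = 32 µs → f = 1/T = 31.25 kHz.
31.25 kHz mod fs = 5.69 kHz.
5.69 kHz ≤ fs/2 = 12.78 kHz, appears at 5.69 kHz.

5.69 kHz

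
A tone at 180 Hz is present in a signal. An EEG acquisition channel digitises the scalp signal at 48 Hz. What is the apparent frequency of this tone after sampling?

12 Hz

180 Hz mod fs = 36 Hz.
36 Hz > fs/2 = 24 Hz, folds to fs − 36 Hz = 12 Hz.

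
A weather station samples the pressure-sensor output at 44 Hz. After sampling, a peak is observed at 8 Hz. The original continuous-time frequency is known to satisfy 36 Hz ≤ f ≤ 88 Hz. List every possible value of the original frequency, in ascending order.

Frequencies that alias to 8 Hz are k·fs ± 8 Hz for integer k ≥ 0.
k=0: 8 Hz.
k=1: 36 Hz, 52 Hz.
k=2: 80 Hz, 96 Hz.
k=3: 124 Hz, 140 Hz.
Within [36 Hz, 88 Hz]: 36 Hz, 52 Hz, 80 Hz.

36 Hz, 52 Hz, 80 Hz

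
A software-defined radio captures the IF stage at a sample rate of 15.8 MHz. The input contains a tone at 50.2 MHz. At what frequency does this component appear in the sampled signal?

2.8 MHz

50.2 MHz mod fs = 2.8 MHz.
2.8 MHz ≤ fs/2 = 7.9 MHz, appears at 2.8 MHz.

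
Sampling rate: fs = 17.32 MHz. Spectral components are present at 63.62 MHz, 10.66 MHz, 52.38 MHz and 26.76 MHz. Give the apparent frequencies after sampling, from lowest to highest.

0.42 MHz, 5.66 MHz, 6.66 MHz, 7.88 MHz

fs/2 = 8.66 MHz.
63.62 MHz mod fs = 11.66 MHz.
11.66 MHz > fs/2 = 8.66 MHz, folds to fs − 11.66 MHz = 5.66 MHz.
10.66 MHz > fs/2 = 8.66 MHz, folds to fs − 10.66 MHz = 6.66 MHz.
52.38 MHz mod fs = 0.42 MHz.
0.42 MHz ≤ fs/2 = 8.66 MHz, appears at 0.42 MHz.
26.76 MHz mod fs = 9.44 MHz.
9.44 MHz > fs/2 = 8.66 MHz, folds to fs − 9.44 MHz = 7.88 MHz.
Distinct values: {0.42 MHz, 5.66 MHz, 6.66 MHz, 7.88 MHz}.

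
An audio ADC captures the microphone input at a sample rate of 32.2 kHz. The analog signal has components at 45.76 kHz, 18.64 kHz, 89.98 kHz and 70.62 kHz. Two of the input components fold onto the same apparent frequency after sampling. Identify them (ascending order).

18.64 kHz, 45.76 kHz

fs/2 = 16.1 kHz.
45.76 kHz mod fs = 13.56 kHz.
13.56 kHz ≤ fs/2 = 16.1 kHz, appears at 13.56 kHz.
18.64 kHz > fs/2 = 16.1 kHz, folds to fs − 18.64 kHz = 13.56 kHz.
89.98 kHz mod fs = 25.58 kHz.
25.58 kHz > fs/2 = 16.1 kHz, folds to fs − 25.58 kHz = 6.62 kHz.
70.62 kHz mod fs = 6.22 kHz.
6.22 kHz ≤ fs/2 = 16.1 kHz, appears at 6.22 kHz.
18.64 kHz and 45.76 kHz both map to 13.56 kHz.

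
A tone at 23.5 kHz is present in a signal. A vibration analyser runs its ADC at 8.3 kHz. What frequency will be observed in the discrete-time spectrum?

1.4 kHz

23.5 kHz mod fs = 6.9 kHz.
6.9 kHz > fs/2 = 4.15 kHz, folds to fs − 6.9 kHz = 1.4 kHz.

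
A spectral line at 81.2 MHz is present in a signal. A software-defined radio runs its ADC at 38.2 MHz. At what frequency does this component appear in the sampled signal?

81.2 MHz mod fs = 4.8 MHz.
4.8 MHz ≤ fs/2 = 19.1 MHz, appears at 4.8 MHz.

4.8 MHz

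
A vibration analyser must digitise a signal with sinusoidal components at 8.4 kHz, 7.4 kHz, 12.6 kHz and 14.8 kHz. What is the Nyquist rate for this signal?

Highest-frequency component: 14.8 kHz.
Nyquist rate = 2 × 14.8 kHz = 29.6 kHz.

29.6 kHz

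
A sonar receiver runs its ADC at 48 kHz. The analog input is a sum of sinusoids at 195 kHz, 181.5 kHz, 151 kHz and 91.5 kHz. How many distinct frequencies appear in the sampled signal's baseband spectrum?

fs/2 = 24 kHz.
195 kHz mod fs = 3 kHz.
3 kHz ≤ fs/2 = 24 kHz, appears at 3 kHz.
181.5 kHz mod fs = 37.5 kHz.
37.5 kHz > fs/2 = 24 kHz, folds to fs − 37.5 kHz = 10.5 kHz.
151 kHz mod fs = 7 kHz.
7 kHz ≤ fs/2 = 24 kHz, appears at 7 kHz.
91.5 kHz mod fs = 43.5 kHz.
43.5 kHz > fs/2 = 24 kHz, folds to fs − 43.5 kHz = 4.5 kHz.
Distinct values: {3 kHz, 4.5 kHz, 7 kHz, 10.5 kHz} → 4.

4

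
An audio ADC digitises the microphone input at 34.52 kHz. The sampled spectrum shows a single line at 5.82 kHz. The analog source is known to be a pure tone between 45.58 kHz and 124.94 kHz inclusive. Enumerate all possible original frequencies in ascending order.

63.22 kHz, 74.86 kHz, 97.74 kHz, 109.38 kHz

Frequencies that alias to 5.82 kHz are k·fs ± 5.82 kHz for integer k ≥ 0.
k=0: 5.82 kHz.
k=1: 28.7 kHz, 40.34 kHz.
k=2: 63.22 kHz, 74.86 kHz.
k=3: 97.74 kHz, 109.38 kHz.
k=4: 132.26 kHz, 143.9 kHz.
Within [45.58 kHz, 124.94 kHz]: 63.22 kHz, 74.86 kHz, 97.74 kHz, 109.38 kHz.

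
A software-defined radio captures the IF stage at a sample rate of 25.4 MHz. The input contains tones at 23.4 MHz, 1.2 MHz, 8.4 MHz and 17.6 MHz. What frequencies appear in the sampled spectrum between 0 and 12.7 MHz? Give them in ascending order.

1.2 MHz, 2 MHz, 7.8 MHz, 8.4 MHz

fs/2 = 12.7 MHz.
23.4 MHz > fs/2 = 12.7 MHz, folds to fs − 23.4 MHz = 2 MHz.
1.2 MHz ≤ fs/2 = 12.7 MHz, passes unchanged.
8.4 MHz ≤ fs/2 = 12.7 MHz, passes unchanged.
17.6 MHz > fs/2 = 12.7 MHz, folds to fs − 17.6 MHz = 7.8 MHz.
Distinct values: {1.2 MHz, 2 MHz, 7.8 MHz, 8.4 MHz}.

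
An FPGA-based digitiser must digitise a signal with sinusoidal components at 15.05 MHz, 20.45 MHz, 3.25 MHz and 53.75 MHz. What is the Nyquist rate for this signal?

107.5 MHz

Highest-frequency component: 53.75 MHz.
Nyquist rate = 2 × 53.75 MHz = 107.5 MHz.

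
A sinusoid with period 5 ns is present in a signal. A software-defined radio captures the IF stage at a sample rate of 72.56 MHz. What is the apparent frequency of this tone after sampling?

T = 5 ns → f = 1/T = 200 MHz.
200 MHz mod fs = 54.88 MHz.
54.88 MHz > fs/2 = 36.28 MHz, folds to fs − 54.88 MHz = 17.68 MHz.

17.68 MHz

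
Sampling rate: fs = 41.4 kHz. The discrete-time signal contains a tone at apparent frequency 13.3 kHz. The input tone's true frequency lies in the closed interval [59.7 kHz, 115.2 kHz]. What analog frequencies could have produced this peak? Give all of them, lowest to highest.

69.5 kHz, 96.1 kHz, 110.9 kHz

Frequencies that alias to 13.3 kHz are k·fs ± 13.3 kHz for integer k ≥ 0.
k=0: 13.3 kHz.
k=1: 28.1 kHz, 54.7 kHz.
k=2: 69.5 kHz, 96.1 kHz.
k=3: 110.9 kHz, 137.5 kHz.
k=4: 152.3 kHz, 178.9 kHz.
Within [59.7 kHz, 115.2 kHz]: 69.5 kHz, 96.1 kHz, 110.9 kHz.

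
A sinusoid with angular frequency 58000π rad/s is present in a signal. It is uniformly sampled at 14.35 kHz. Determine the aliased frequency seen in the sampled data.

0.3 kHz

ω = 58000π rad/s → f = ω/(2π) = 29000 Hz = 29 kHz.
29 kHz mod fs = 0.3 kHz.
0.3 kHz ≤ fs/2 = 7.175 kHz, appears at 0.3 kHz.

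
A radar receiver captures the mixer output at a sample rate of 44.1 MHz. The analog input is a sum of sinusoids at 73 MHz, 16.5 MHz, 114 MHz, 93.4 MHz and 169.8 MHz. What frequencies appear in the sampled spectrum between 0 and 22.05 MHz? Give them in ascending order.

5.2 MHz, 6.6 MHz, 15.2 MHz, 16.5 MHz, 18.3 MHz

fs/2 = 22.05 MHz.
73 MHz mod fs = 28.9 MHz.
28.9 MHz > fs/2 = 22.05 MHz, folds to fs − 28.9 MHz = 15.2 MHz.
16.5 MHz ≤ fs/2 = 22.05 MHz, passes unchanged.
114 MHz mod fs = 25.8 MHz.
25.8 MHz > fs/2 = 22.05 MHz, folds to fs − 25.8 MHz = 18.3 MHz.
93.4 MHz mod fs = 5.2 MHz.
5.2 MHz ≤ fs/2 = 22.05 MHz, appears at 5.2 MHz.
169.8 MHz mod fs = 37.5 MHz.
37.5 MHz > fs/2 = 22.05 MHz, folds to fs − 37.5 MHz = 6.6 MHz.
Distinct values: {5.2 MHz, 6.6 MHz, 15.2 MHz, 16.5 MHz, 18.3 MHz}.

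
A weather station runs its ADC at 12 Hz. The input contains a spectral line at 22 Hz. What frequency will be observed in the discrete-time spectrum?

22 Hz mod fs = 10 Hz.
10 Hz > fs/2 = 6 Hz, folds to fs − 10 Hz = 2 Hz.

2 Hz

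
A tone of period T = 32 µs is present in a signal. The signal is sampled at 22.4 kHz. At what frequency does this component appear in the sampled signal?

T = 32 µs → f = 1/T = 31.25 kHz.
31.25 kHz mod fs = 8.85 kHz.
8.85 kHz ≤ fs/2 = 11.2 kHz, appears at 8.85 kHz.

8.85 kHz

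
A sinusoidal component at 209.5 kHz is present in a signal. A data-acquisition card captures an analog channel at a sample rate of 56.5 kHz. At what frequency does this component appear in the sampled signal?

209.5 kHz mod fs = 40 kHz.
40 kHz > fs/2 = 28.25 kHz, folds to fs − 40 kHz = 16.5 kHz.

16.5 kHz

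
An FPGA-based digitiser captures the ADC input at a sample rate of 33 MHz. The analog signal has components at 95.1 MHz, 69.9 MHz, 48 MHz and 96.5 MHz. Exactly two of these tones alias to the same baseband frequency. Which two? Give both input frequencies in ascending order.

69.9 MHz, 95.1 MHz

fs/2 = 16.5 MHz.
95.1 MHz mod fs = 29.1 MHz.
29.1 MHz > fs/2 = 16.5 MHz, folds to fs − 29.1 MHz = 3.9 MHz.
69.9 MHz mod fs = 3.9 MHz.
3.9 MHz ≤ fs/2 = 16.5 MHz, appears at 3.9 MHz.
48 MHz mod fs = 15 MHz.
15 MHz ≤ fs/2 = 16.5 MHz, appears at 15 MHz.
96.5 MHz mod fs = 30.5 MHz.
30.5 MHz > fs/2 = 16.5 MHz, folds to fs − 30.5 MHz = 2.5 MHz.
69.9 MHz and 95.1 MHz both map to 3.9 MHz.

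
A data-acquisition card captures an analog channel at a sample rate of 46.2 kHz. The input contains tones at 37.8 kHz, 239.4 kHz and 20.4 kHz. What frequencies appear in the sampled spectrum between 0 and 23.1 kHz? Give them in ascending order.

8.4 kHz, 20.4 kHz

fs/2 = 23.1 kHz.
37.8 kHz > fs/2 = 23.1 kHz, folds to fs − 37.8 kHz = 8.4 kHz.
239.4 kHz mod fs = 8.4 kHz.
8.4 kHz ≤ fs/2 = 23.1 kHz, appears at 8.4 kHz.
20.4 kHz ≤ fs/2 = 23.1 kHz, passes unchanged.
Distinct values: {8.4 kHz, 20.4 kHz}.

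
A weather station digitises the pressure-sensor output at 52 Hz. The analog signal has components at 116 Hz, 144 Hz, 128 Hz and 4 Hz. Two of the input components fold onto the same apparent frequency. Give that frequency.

fs/2 = 26 Hz.
116 Hz mod fs = 12 Hz.
12 Hz ≤ fs/2 = 26 Hz, appears at 12 Hz.
144 Hz mod fs = 40 Hz.
40 Hz > fs/2 = 26 Hz, folds to fs − 40 Hz = 12 Hz.
128 Hz mod fs = 24 Hz.
24 Hz ≤ fs/2 = 26 Hz, appears at 24 Hz.
4 Hz ≤ fs/2 = 26 Hz, passes unchanged.
116 Hz and 144 Hz both map to 12 Hz.

12 Hz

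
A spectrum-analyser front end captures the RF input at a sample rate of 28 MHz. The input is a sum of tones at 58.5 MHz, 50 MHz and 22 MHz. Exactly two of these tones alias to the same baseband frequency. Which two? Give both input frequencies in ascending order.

fs/2 = 14 MHz.
58.5 MHz mod fs = 2.5 MHz.
2.5 MHz ≤ fs/2 = 14 MHz, appears at 2.5 MHz.
50 MHz mod fs = 22 MHz.
22 MHz > fs/2 = 14 MHz, folds to fs − 22 MHz = 6 MHz.
22 MHz > fs/2 = 14 MHz, folds to fs − 22 MHz = 6 MHz.
22 MHz and 50 MHz both map to 6 MHz.

22 MHz, 50 MHz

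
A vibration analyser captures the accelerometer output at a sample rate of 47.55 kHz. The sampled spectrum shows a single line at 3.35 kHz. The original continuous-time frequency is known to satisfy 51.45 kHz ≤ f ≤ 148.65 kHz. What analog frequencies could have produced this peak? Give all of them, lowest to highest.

91.75 kHz, 98.45 kHz, 139.3 kHz, 146 kHz

Frequencies that alias to 3.35 kHz are k·fs ± 3.35 kHz for integer k ≥ 0.
k=0: 3.35 kHz.
k=1: 44.2 kHz, 50.9 kHz.
k=2: 91.75 kHz, 98.45 kHz.
k=3: 139.3 kHz, 146 kHz.
k=4: 186.85 kHz, 193.55 kHz.
Within [51.45 kHz, 148.65 kHz]: 91.75 kHz, 98.45 kHz, 139.3 kHz, 146 kHz.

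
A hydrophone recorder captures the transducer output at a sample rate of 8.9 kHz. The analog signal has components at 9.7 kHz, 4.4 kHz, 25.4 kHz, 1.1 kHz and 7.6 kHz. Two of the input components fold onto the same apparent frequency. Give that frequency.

fs/2 = 4.45 kHz.
9.7 kHz mod fs = 0.8 kHz.
0.8 kHz ≤ fs/2 = 4.45 kHz, appears at 0.8 kHz.
4.4 kHz ≤ fs/2 = 4.45 kHz, passes unchanged.
25.4 kHz mod fs = 7.6 kHz.
7.6 kHz > fs/2 = 4.45 kHz, folds to fs − 7.6 kHz = 1.3 kHz.
1.1 kHz ≤ fs/2 = 4.45 kHz, passes unchanged.
7.6 kHz > fs/2 = 4.45 kHz, folds to fs − 7.6 kHz = 1.3 kHz.
7.6 kHz and 25.4 kHz both map to 1.3 kHz.

1.3 kHz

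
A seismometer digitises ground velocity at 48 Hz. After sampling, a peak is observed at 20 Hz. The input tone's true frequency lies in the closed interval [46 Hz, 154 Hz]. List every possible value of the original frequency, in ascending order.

68 Hz, 76 Hz, 116 Hz, 124 Hz

Frequencies that alias to 20 Hz are k·fs ± 20 Hz for integer k ≥ 0.
k=0: 20 Hz.
k=1: 28 Hz, 68 Hz.
k=2: 76 Hz, 116 Hz.
k=3: 124 Hz, 164 Hz.
k=4: 172 Hz, 212 Hz.
Within [46 Hz, 154 Hz]: 68 Hz, 76 Hz, 116 Hz, 124 Hz.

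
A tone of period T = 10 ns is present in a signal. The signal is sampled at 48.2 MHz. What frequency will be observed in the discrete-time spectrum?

3.6 MHz

T = 10 ns → f = 1/T = 100 MHz.
100 MHz mod fs = 3.6 MHz.
3.6 MHz ≤ fs/2 = 24.1 MHz, appears at 3.6 MHz.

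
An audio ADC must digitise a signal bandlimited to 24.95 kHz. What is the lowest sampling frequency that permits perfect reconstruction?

49.9 kHz

Nyquist rate = 2 × 24.95 kHz = 49.9 kHz.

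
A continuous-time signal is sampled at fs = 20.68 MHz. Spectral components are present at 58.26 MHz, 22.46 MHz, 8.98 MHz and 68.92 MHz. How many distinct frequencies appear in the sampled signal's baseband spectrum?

4

fs/2 = 10.34 MHz.
58.26 MHz mod fs = 16.9 MHz.
16.9 MHz > fs/2 = 10.34 MHz, folds to fs − 16.9 MHz = 3.78 MHz.
22.46 MHz mod fs = 1.78 MHz.
1.78 MHz ≤ fs/2 = 10.34 MHz, appears at 1.78 MHz.
8.98 MHz ≤ fs/2 = 10.34 MHz, passes unchanged.
68.92 MHz mod fs = 6.88 MHz.
6.88 MHz ≤ fs/2 = 10.34 MHz, appears at 6.88 MHz.
Distinct values: {1.78 MHz, 3.78 MHz, 6.88 MHz, 8.98 MHz} → 4.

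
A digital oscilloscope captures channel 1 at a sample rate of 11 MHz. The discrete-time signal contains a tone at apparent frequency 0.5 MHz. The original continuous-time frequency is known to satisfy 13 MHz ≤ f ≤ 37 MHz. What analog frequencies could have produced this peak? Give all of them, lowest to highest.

Frequencies that alias to 0.5 MHz are k·fs ± 0.5 MHz for integer k ≥ 0.
k=0: 0.5 MHz.
k=1: 10.5 MHz, 11.5 MHz.
k=2: 21.5 MHz, 22.5 MHz.
k=3: 32.5 MHz, 33.5 MHz.
k=4: 43.5 MHz, 44.5 MHz.
Within [13 MHz, 37 MHz]: 21.5 MHz, 22.5 MHz, 32.5 MHz, 33.5 MHz.

21.5 MHz, 22.5 MHz, 32.5 MHz, 33.5 MHz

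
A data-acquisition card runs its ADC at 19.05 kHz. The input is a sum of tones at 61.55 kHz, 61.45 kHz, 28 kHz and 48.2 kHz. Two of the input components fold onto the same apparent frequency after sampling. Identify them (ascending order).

28 kHz, 48.2 kHz

fs/2 = 9.525 kHz.
61.55 kHz mod fs = 4.4 kHz.
4.4 kHz ≤ fs/2 = 9.525 kHz, appears at 4.4 kHz.
61.45 kHz mod fs = 4.3 kHz.
4.3 kHz ≤ fs/2 = 9.525 kHz, appears at 4.3 kHz.
28 kHz mod fs = 8.95 kHz.
8.95 kHz ≤ fs/2 = 9.525 kHz, appears at 8.95 kHz.
48.2 kHz mod fs = 10.1 kHz.
10.1 kHz > fs/2 = 9.525 kHz, folds to fs − 10.1 kHz = 8.95 kHz.
28 kHz and 48.2 kHz both map to 8.95 kHz.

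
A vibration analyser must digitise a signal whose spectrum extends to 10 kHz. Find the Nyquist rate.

20 kHz

Nyquist rate = 2 × 10 kHz = 20 kHz.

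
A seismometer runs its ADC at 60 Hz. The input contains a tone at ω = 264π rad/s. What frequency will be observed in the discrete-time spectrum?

ω = 264π rad/s → f = ω/(2π) = 132 Hz.
132 Hz mod fs = 12 Hz.
12 Hz ≤ fs/2 = 30 Hz, appears at 12 Hz.

12 Hz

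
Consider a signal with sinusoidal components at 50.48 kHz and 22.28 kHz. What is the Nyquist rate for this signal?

100.96 kHz

Highest-frequency component: 50.48 kHz.
Nyquist rate = 2 × 50.48 kHz = 100.96 kHz.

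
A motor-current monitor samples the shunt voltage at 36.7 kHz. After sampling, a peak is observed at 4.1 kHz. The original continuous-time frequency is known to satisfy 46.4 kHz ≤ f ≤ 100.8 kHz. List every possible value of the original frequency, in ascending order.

69.3 kHz, 77.5 kHz

Frequencies that alias to 4.1 kHz are k·fs ± 4.1 kHz for integer k ≥ 0.
k=0: 4.1 kHz.
k=1: 32.6 kHz, 40.8 kHz.
k=2: 69.3 kHz, 77.5 kHz.
k=3: 106 kHz, 114.2 kHz.
Within [46.4 kHz, 100.8 kHz]: 69.3 kHz, 77.5 kHz.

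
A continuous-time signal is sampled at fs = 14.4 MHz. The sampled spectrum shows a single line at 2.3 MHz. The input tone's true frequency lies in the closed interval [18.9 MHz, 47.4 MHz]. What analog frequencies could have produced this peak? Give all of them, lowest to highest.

Frequencies that alias to 2.3 MHz are k·fs ± 2.3 MHz for integer k ≥ 0.
k=0: 2.3 MHz.
k=1: 12.1 MHz, 16.7 MHz.
k=2: 26.5 MHz, 31.1 MHz.
k=3: 40.9 MHz, 45.5 MHz.
k=4: 55.3 MHz, 59.9 MHz.
Within [18.9 MHz, 47.4 MHz]: 26.5 MHz, 31.1 MHz, 40.9 MHz, 45.5 MHz.

26.5 MHz, 31.1 MHz, 40.9 MHz, 45.5 MHz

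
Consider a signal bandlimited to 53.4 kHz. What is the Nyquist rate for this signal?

Nyquist rate = 2 × 53.4 kHz = 106.8 kHz.

106.8 kHz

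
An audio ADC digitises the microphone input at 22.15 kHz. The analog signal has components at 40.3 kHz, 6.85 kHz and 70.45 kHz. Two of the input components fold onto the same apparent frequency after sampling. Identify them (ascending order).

40.3 kHz, 70.45 kHz

fs/2 = 11.075 kHz.
40.3 kHz mod fs = 18.15 kHz.
18.15 kHz > fs/2 = 11.075 kHz, folds to fs − 18.15 kHz = 4 kHz.
6.85 kHz ≤ fs/2 = 11.075 kHz, passes unchanged.
70.45 kHz mod fs = 4 kHz.
4 kHz ≤ fs/2 = 11.075 kHz, appears at 4 kHz.
40.3 kHz and 70.45 kHz both map to 4 kHz.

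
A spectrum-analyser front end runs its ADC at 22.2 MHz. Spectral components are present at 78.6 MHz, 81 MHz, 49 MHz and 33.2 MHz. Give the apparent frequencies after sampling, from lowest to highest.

fs/2 = 11.1 MHz.
78.6 MHz mod fs = 12 MHz.
12 MHz > fs/2 = 11.1 MHz, folds to fs − 12 MHz = 10.2 MHz.
81 MHz mod fs = 14.4 MHz.
14.4 MHz > fs/2 = 11.1 MHz, folds to fs − 14.4 MHz = 7.8 MHz.
49 MHz mod fs = 4.6 MHz.
4.6 MHz ≤ fs/2 = 11.1 MHz, appears at 4.6 MHz.
33.2 MHz mod fs = 11 MHz.
11 MHz ≤ fs/2 = 11.1 MHz, appears at 11 MHz.
Distinct values: {4.6 MHz, 7.8 MHz, 10.2 MHz, 11 MHz}.

4.6 MHz, 7.8 MHz, 10.2 MHz, 11 MHz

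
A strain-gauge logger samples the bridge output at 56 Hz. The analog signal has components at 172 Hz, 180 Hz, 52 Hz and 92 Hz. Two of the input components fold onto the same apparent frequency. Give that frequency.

fs/2 = 28 Hz.
172 Hz mod fs = 4 Hz.
4 Hz ≤ fs/2 = 28 Hz, appears at 4 Hz.
180 Hz mod fs = 12 Hz.
12 Hz ≤ fs/2 = 28 Hz, appears at 12 Hz.
52 Hz > fs/2 = 28 Hz, folds to fs − 52 Hz = 4 Hz.
92 Hz mod fs = 36 Hz.
36 Hz > fs/2 = 28 Hz, folds to fs − 36 Hz = 20 Hz.
52 Hz and 172 Hz both map to 4 Hz.

4 Hz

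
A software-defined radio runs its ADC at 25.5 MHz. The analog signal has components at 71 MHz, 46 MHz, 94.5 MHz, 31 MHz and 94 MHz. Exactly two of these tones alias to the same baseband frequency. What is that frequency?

5.5 MHz

fs/2 = 12.75 MHz.
71 MHz mod fs = 20 MHz.
20 MHz > fs/2 = 12.75 MHz, folds to fs − 20 MHz = 5.5 MHz.
46 MHz mod fs = 20.5 MHz.
20.5 MHz > fs/2 = 12.75 MHz, folds to fs − 20.5 MHz = 5 MHz.
94.5 MHz mod fs = 18 MHz.
18 MHz > fs/2 = 12.75 MHz, folds to fs − 18 MHz = 7.5 MHz.
31 MHz mod fs = 5.5 MHz.
5.5 MHz ≤ fs/2 = 12.75 MHz, appears at 5.5 MHz.
94 MHz mod fs = 17.5 MHz.
17.5 MHz > fs/2 = 12.75 MHz, folds to fs − 17.5 MHz = 8 MHz.
31 MHz and 71 MHz both map to 5.5 MHz.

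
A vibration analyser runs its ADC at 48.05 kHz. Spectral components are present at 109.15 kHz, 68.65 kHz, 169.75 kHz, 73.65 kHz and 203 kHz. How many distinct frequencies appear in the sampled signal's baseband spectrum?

4

fs/2 = 24.025 kHz.
109.15 kHz mod fs = 13.05 kHz.
13.05 kHz ≤ fs/2 = 24.025 kHz, appears at 13.05 kHz.
68.65 kHz mod fs = 20.6 kHz.
20.6 kHz ≤ fs/2 = 24.025 kHz, appears at 20.6 kHz.
169.75 kHz mod fs = 25.6 kHz.
25.6 kHz > fs/2 = 24.025 kHz, folds to fs − 25.6 kHz = 22.45 kHz.
73.65 kHz mod fs = 25.6 kHz.
25.6 kHz > fs/2 = 24.025 kHz, folds to fs − 25.6 kHz = 22.45 kHz.
203 kHz mod fs = 10.8 kHz.
10.8 kHz ≤ fs/2 = 24.025 kHz, appears at 10.8 kHz.
Distinct values: {10.8 kHz, 13.05 kHz, 20.6 kHz, 22.45 kHz} → 4.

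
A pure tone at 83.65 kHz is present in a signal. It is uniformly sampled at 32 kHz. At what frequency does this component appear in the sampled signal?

12.35 kHz

83.65 kHz mod fs = 19.65 kHz.
19.65 kHz > fs/2 = 16 kHz, folds to fs − 19.65 kHz = 12.35 kHz.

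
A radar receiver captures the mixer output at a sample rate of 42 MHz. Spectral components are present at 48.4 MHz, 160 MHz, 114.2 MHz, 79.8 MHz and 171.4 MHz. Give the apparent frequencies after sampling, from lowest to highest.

fs/2 = 21 MHz.
48.4 MHz mod fs = 6.4 MHz.
6.4 MHz ≤ fs/2 = 21 MHz, appears at 6.4 MHz.
160 MHz mod fs = 34 MHz.
34 MHz > fs/2 = 21 MHz, folds to fs − 34 MHz = 8 MHz.
114.2 MHz mod fs = 30.2 MHz.
30.2 MHz > fs/2 = 21 MHz, folds to fs − 30.2 MHz = 11.8 MHz.
79.8 MHz mod fs = 37.8 MHz.
37.8 MHz > fs/2 = 21 MHz, folds to fs − 37.8 MHz = 4.2 MHz.
171.4 MHz mod fs = 3.4 MHz.
3.4 MHz ≤ fs/2 = 21 MHz, appears at 3.4 MHz.
Distinct values: {3.4 MHz, 4.2 MHz, 6.4 MHz, 8 MHz, 11.8 MHz}.

3.4 MHz, 4.2 MHz, 6.4 MHz, 8 MHz, 11.8 MHz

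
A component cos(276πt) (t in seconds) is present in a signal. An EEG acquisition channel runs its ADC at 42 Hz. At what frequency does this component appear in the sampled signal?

ω = 276π rad/s → f = ω/(2π) = 138 Hz.
138 Hz mod fs = 12 Hz.
12 Hz ≤ fs/2 = 21 Hz, appears at 12 Hz.

12 Hz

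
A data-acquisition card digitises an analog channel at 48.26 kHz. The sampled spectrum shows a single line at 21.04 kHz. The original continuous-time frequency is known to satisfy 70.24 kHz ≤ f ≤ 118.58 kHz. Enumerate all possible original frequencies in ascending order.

Frequencies that alias to 21.04 kHz are k·fs ± 21.04 kHz for integer k ≥ 0.
k=0: 21.04 kHz.
k=1: 27.22 kHz, 69.3 kHz.
k=2: 75.48 kHz, 117.56 kHz.
k=3: 123.74 kHz, 165.82 kHz.
Within [70.24 kHz, 118.58 kHz]: 75.48 kHz, 117.56 kHz.

75.48 kHz, 117.56 kHz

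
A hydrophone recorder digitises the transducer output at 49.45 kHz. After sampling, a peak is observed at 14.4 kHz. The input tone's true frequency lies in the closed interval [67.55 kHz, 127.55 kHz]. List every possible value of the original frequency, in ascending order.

84.5 kHz, 113.3 kHz

Frequencies that alias to 14.4 kHz are k·fs ± 14.4 kHz for integer k ≥ 0.
k=0: 14.4 kHz.
k=1: 35.05 kHz, 63.85 kHz.
k=2: 84.5 kHz, 113.3 kHz.
k=3: 133.95 kHz, 162.75 kHz.
Within [67.55 kHz, 127.55 kHz]: 84.5 kHz, 113.3 kHz.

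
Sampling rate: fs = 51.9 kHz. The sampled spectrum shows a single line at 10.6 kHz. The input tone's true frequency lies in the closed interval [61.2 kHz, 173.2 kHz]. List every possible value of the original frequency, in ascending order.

62.5 kHz, 93.2 kHz, 114.4 kHz, 145.1 kHz, 166.3 kHz

Frequencies that alias to 10.6 kHz are k·fs ± 10.6 kHz for integer k ≥ 0.
k=0: 10.6 kHz.
k=1: 41.3 kHz, 62.5 kHz.
k=2: 93.2 kHz, 114.4 kHz.
k=3: 145.1 kHz, 166.3 kHz.
k=4: 197 kHz, 218.2 kHz.
Within [61.2 kHz, 173.2 kHz]: 62.5 kHz, 93.2 kHz, 114.4 kHz, 145.1 kHz, 166.3 kHz.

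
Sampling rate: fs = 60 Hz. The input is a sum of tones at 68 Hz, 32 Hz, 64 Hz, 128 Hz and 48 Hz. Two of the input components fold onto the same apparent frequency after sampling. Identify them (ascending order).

68 Hz, 128 Hz

fs/2 = 30 Hz.
68 Hz mod fs = 8 Hz.
8 Hz ≤ fs/2 = 30 Hz, appears at 8 Hz.
32 Hz > fs/2 = 30 Hz, folds to fs − 32 Hz = 28 Hz.
64 Hz mod fs = 4 Hz.
4 Hz ≤ fs/2 = 30 Hz, appears at 4 Hz.
128 Hz mod fs = 8 Hz.
8 Hz ≤ fs/2 = 30 Hz, appears at 8 Hz.
48 Hz > fs/2 = 30 Hz, folds to fs − 48 Hz = 12 Hz.
68 Hz and 128 Hz both map to 8 Hz.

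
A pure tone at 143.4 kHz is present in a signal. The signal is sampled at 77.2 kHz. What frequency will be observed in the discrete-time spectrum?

143.4 kHz mod fs = 66.2 kHz.
66.2 kHz > fs/2 = 38.6 kHz, folds to fs − 66.2 kHz = 11 kHz.

11 kHz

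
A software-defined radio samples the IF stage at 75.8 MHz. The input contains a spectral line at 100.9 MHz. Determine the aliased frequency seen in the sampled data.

100.9 MHz mod fs = 25.1 MHz.
25.1 MHz ≤ fs/2 = 37.9 MHz, appears at 25.1 MHz.

25.1 MHz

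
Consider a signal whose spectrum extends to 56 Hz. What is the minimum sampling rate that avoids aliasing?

Nyquist rate = 2 × 56 Hz = 112 Hz.

112 Hz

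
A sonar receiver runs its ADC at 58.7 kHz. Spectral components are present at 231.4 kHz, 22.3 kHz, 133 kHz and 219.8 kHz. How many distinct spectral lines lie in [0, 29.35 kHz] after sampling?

4

fs/2 = 29.35 kHz.
231.4 kHz mod fs = 55.3 kHz.
55.3 kHz > fs/2 = 29.35 kHz, folds to fs − 55.3 kHz = 3.4 kHz.
22.3 kHz ≤ fs/2 = 29.35 kHz, passes unchanged.
133 kHz mod fs = 15.6 kHz.
15.6 kHz ≤ fs/2 = 29.35 kHz, appears at 15.6 kHz.
219.8 kHz mod fs = 43.7 kHz.
43.7 kHz > fs/2 = 29.35 kHz, folds to fs − 43.7 kHz = 15 kHz.
Distinct values: {3.4 kHz, 15 kHz, 15.6 kHz, 22.3 kHz} → 4.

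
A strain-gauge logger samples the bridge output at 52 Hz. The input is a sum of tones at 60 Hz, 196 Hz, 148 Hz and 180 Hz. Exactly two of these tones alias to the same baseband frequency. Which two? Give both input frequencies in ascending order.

fs/2 = 26 Hz.
60 Hz mod fs = 8 Hz.
8 Hz ≤ fs/2 = 26 Hz, appears at 8 Hz.
196 Hz mod fs = 40 Hz.
40 Hz > fs/2 = 26 Hz, folds to fs − 40 Hz = 12 Hz.
148 Hz mod fs = 44 Hz.
44 Hz > fs/2 = 26 Hz, folds to fs − 44 Hz = 8 Hz.
180 Hz mod fs = 24 Hz.
24 Hz ≤ fs/2 = 26 Hz, appears at 24 Hz.
60 Hz and 148 Hz both map to 8 Hz.

60 Hz, 148 Hz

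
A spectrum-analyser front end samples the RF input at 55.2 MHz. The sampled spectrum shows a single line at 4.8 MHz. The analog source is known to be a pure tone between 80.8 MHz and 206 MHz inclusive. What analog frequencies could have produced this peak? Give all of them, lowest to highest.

Frequencies that alias to 4.8 MHz are k·fs ± 4.8 MHz for integer k ≥ 0.
k=0: 4.8 MHz.
k=1: 50.4 MHz, 60 MHz.
k=2: 105.6 MHz, 115.2 MHz.
k=3: 160.8 MHz, 170.4 MHz.
k=4: 216 MHz, 225.6 MHz.
Within [80.8 MHz, 206 MHz]: 105.6 MHz, 115.2 MHz, 160.8 MHz, 170.4 MHz.

105.6 MHz, 115.2 MHz, 160.8 MHz, 170.4 MHz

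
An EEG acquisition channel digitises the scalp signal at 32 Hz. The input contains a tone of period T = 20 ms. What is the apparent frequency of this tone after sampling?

T = 20 ms → f = 1/T = 50 Hz.
50 Hz mod fs = 18 Hz.
18 Hz > fs/2 = 16 Hz, folds to fs − 18 Hz = 14 Hz.

14 Hz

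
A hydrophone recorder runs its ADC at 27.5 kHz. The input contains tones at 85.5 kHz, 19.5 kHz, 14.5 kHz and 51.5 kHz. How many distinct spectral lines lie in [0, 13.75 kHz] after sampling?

fs/2 = 13.75 kHz.
85.5 kHz mod fs = 3 kHz.
3 kHz ≤ fs/2 = 13.75 kHz, appears at 3 kHz.
19.5 kHz > fs/2 = 13.75 kHz, folds to fs − 19.5 kHz = 8 kHz.
14.5 kHz > fs/2 = 13.75 kHz, folds to fs − 14.5 kHz = 13 kHz.
51.5 kHz mod fs = 24 kHz.
24 kHz > fs/2 = 13.75 kHz, folds to fs − 24 kHz = 3.5 kHz.
Distinct values: {3 kHz, 3.5 kHz, 8 kHz, 13 kHz} → 4.

4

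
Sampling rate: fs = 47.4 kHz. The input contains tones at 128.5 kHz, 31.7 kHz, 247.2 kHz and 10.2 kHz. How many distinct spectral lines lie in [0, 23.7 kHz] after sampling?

3

fs/2 = 23.7 kHz.
128.5 kHz mod fs = 33.7 kHz.
33.7 kHz > fs/2 = 23.7 kHz, folds to fs − 33.7 kHz = 13.7 kHz.
31.7 kHz > fs/2 = 23.7 kHz, folds to fs − 31.7 kHz = 15.7 kHz.
247.2 kHz mod fs = 10.2 kHz.
10.2 kHz ≤ fs/2 = 23.7 kHz, appears at 10.2 kHz.
10.2 kHz ≤ fs/2 = 23.7 kHz, passes unchanged.
Distinct values: {10.2 kHz, 13.7 kHz, 15.7 kHz} → 3.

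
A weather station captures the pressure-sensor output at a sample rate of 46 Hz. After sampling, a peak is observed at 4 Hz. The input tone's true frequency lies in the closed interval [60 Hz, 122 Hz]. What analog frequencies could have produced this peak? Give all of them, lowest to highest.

88 Hz, 96 Hz

Frequencies that alias to 4 Hz are k·fs ± 4 Hz for integer k ≥ 0.
k=0: 4 Hz.
k=1: 42 Hz, 50 Hz.
k=2: 88 Hz, 96 Hz.
k=3: 134 Hz, 142 Hz.
Within [60 Hz, 122 Hz]: 88 Hz, 96 Hz.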